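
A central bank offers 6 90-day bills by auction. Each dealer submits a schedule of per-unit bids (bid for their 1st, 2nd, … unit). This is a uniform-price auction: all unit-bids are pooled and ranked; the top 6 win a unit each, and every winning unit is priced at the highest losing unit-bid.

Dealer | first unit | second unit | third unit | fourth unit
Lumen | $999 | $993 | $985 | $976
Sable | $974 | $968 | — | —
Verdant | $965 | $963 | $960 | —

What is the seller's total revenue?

Total revenue: $5,790

All unit-bids, highest first — top 6: 999 (Lumen-1), 993 (Lumen-2), 985 (Lumen-3), 976 (Lumen-4), 974 (Sable-1), 968 (Sable-2)
First bid not allocated: $965.
Allocation: Lumen 4, Sable 2. Every unit priced at $965.
Revenue = 6 × 965 = $5,790.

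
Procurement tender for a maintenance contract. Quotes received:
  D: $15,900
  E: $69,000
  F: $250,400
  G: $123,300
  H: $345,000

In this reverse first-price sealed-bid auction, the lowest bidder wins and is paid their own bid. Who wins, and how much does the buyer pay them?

Rule: the lowest bidder wins and is paid their own bid.
Bids in order: 15,900 (D) < 69,000 (E) < 123,300 (G) < 250,400 (F) < 345,000 (H)
First-price: D is paid what they bid, $15,900.

D is paid $15,900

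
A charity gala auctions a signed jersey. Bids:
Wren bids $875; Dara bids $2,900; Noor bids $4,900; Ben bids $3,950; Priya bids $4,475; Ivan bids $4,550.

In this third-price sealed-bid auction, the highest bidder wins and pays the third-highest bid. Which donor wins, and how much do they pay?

Sorting bids: 4,900 (Noor) > 4,550 (Ivan) > 4,475 (Priya) > 3,950 (Ben) > 2,900 (Dara) > 875 (Wren)
Noor is highest; pays the third-highest bid, $4,475.

Noor pays $4,475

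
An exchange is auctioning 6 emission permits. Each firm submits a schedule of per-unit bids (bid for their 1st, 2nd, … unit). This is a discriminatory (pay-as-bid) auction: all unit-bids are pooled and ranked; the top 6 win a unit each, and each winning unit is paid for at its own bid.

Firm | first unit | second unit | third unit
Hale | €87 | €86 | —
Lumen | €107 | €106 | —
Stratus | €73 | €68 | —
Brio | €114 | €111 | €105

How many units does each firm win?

Brio 3, Hale 1, Lumen 2

All unit-bids, highest first — top 6: 114 (Brio-1), 111 (Brio-2), 107 (Lumen-1), 106 (Lumen-2), 105 (Brio-3), 87 (Hale-1)
Next rejected bid: €86 (not a price — pay-as-bid).
Allocation: Brio 3, Hale 1, Lumen 2.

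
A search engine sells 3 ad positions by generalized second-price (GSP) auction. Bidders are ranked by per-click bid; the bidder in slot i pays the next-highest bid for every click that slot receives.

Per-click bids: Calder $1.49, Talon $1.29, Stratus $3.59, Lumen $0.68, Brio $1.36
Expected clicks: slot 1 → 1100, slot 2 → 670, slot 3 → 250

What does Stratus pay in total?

Stratus pays $1639.00

Ranked by bid: $3.59 (Stratus) > $1.49 (Calder) > $1.36 (Brio) > $1.29 (Talon) > …
Stratus holds slot 1 → pays next bid $1.49 × 1100 clicks = $1639.00.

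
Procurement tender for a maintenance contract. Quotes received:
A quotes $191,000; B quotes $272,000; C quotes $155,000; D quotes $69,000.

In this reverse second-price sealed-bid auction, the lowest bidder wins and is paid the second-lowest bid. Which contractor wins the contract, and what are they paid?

D is paid $155,000

Reverse second-price sealed-bid auction: the lowest bidder wins and is paid the second-lowest bid.
Sorting bids: 69,000 (D) < 155,000 (C) < 191,000 (A) < 272,000 (B)
Second-price: D is paid C's bid of $155,000.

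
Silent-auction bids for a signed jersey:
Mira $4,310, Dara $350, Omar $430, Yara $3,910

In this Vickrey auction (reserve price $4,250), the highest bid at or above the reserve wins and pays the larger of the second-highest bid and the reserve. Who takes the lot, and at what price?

Mira pays $4,250

Bids in order: 4,310 (Mira) > 3,910 (Yara) > 430 (Omar) > 350 (Dara)
Mira has the top bid at or above the reserve ($4,310).
max(second-highest $3,910, reserve $4,250) = $4,250.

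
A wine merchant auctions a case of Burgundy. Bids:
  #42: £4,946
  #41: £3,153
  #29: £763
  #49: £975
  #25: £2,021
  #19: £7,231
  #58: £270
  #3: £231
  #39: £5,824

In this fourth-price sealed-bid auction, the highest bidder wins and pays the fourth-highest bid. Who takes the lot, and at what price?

#19 pays £3,153

Rule: the highest bidder wins and pays the fourth-highest bid.
Bids in order: 7,231 (#19) > 5,824 (#39) > 4,946 (#42) > 3,153 (#41) > 2,021 (#25) > 975 (#49) > …
#19 is highest; pays the fourth-highest bid, £3,153.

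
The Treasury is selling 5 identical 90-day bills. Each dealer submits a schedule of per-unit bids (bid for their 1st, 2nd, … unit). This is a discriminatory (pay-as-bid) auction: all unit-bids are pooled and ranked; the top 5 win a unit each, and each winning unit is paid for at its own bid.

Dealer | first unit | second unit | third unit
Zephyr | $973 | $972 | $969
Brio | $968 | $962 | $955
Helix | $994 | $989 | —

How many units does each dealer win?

Helix 2, Zephyr 3

Merging the schedules and taking the best 5: 994 (Helix-1), 989 (Helix-2), 973 (Zephyr-1), 972 (Zephyr-2), 969 (Zephyr-3)
Next rejected bid: $968 (not a price — pay-as-bid).
Allocation: Helix 2, Zephyr 3.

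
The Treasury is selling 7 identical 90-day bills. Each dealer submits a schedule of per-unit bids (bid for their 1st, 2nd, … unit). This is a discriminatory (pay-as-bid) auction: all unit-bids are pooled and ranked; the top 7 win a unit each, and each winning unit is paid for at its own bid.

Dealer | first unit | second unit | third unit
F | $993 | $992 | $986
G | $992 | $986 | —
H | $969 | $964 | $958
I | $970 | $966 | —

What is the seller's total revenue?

All unit-bids, highest first — top 7: 993 (F-1), 992 (F-2), 992 (G-1), 986 (F-3), 986 (G-2), 970 (I-1), 969 (H-1)
Next rejected bid: $966 (not a price — pay-as-bid).
Each winning unit pays its own bid.
Revenue = 993 + 992 + 992 + 986 + 986 + 970 + 969 = $6,888.

Total revenue: $6,888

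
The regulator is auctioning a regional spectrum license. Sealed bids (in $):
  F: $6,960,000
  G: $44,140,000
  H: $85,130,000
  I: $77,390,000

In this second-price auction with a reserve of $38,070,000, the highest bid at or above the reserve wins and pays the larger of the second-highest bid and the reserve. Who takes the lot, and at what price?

H pays $77,390,000

Second-price auction with a reserve of $38,070,000: the highest bid at or above the reserve wins and pays the larger of the second-highest bid and the reserve.
Sorting bids: 85,130,000 (H) > 77,390,000 (I) > 44,140,000 (G) > 6,960,000 (F)
H has the top bid at or above the reserve ($85,130,000).
max(second-highest $77,390,000, reserve $38,070,000) = $77,390,000; the reserve does not bind.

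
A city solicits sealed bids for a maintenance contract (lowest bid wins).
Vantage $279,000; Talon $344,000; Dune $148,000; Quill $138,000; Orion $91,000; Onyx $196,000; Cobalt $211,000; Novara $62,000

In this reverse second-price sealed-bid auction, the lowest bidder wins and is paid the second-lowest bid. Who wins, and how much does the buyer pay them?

Bids in order: 62,000 (Novara) < 91,000 (Orion) < 138,000 (Quill) < 148,000 (Dune) < 196,000 (Onyx) < 211,000 (Cobalt) < …
Second-price: Novara is paid Orion's bid of $91,000.

Novara is paid $91,000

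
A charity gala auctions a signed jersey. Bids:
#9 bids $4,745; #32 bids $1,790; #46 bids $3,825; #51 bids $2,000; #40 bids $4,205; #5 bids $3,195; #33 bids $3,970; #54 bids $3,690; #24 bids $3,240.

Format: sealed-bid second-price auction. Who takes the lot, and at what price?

#9 pays $4,205

Bids in order: 4,745 (#9) > 4,205 (#40) > 3,970 (#33) > 3,825 (#46) > 3,690 (#54) > 3,240 (#24) > …
Second-price: #9 pays #40's bid of $4,205.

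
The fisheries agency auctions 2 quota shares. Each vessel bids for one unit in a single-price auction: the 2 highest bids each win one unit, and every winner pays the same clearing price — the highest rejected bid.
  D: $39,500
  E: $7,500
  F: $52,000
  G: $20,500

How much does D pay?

D pays $20,500

Ordering the bids: 52,000 (F), 39,500 (D), 20,500 (G), 7,500 (E)
Winners (2 units): F, D.
Highest unsuccessful bid: $20,500 → clearing price.
D wins → pays $20,500.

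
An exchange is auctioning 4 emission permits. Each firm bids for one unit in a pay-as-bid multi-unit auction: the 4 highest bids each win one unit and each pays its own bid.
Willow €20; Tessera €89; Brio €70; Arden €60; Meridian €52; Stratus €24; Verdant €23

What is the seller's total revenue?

Total revenue: €271

Sorting: 89 (Tessera), 70 (Brio), 60 (Arden), 52 (Meridian), 24 (Stratus), 23 (Verdant), …
Top 4: Tessera, Brio, Arden, Meridian.
Total revenue = 89 + 70 + 60 + 52 = €271.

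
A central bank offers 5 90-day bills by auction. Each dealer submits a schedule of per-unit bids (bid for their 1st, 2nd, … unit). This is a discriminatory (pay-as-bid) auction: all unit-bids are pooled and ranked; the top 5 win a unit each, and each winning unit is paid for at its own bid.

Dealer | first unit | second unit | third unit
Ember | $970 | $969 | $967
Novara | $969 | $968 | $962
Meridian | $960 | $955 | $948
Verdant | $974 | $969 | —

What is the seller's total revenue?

Total revenue: $4,851

Pooled unit-bids ranked (top 5): 974 (Verdant-1), 970 (Ember-1), 969 (Ember-2), 969 (Novara-1), 969 (Verdant-2)
Next rejected bid: $968 (not a price — pay-as-bid).
Each winning unit pays its own bid.
Revenue = 974 + 970 + 969 + 969 + 969 = $4,851.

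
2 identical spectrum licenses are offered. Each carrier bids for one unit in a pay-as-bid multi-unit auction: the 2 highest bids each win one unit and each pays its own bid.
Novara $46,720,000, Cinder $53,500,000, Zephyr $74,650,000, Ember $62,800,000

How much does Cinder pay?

Sorting: 74,650,000 (Zephyr), 62,800,000 (Ember), 53,500,000 (Cinder), 46,720,000 (Novara)
Winners (2 units): Zephyr, Ember.
Cinder does not win → $0.

Cinder pays $0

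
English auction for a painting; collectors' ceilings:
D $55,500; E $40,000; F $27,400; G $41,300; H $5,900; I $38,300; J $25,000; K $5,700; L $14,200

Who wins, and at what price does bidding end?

D wins at $41,300

Rule: the price rises until one bidder remains; the winner pays the price at which the last rival dropped out.
Sorting limits: 55,500 (D) > 41,300 (G) > 40,000 (E) > 38,300 (I) > 27,400 (F) > 25,000 (J) > …
Once the price passes $41,300, only D is left; the hammer falls at G's limit of $41,300.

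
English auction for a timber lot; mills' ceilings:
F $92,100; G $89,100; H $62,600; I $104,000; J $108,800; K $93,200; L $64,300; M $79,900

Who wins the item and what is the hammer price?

J wins at $104,000

Limits ranked: 108,800 (J) > 104,000 (I) > 93,200 (K) > 92,100 (F) > 89,100 (G) > 79,900 (M) > …
Once the price passes $104,000, only J is left; the hammer falls at I's limit of $104,000.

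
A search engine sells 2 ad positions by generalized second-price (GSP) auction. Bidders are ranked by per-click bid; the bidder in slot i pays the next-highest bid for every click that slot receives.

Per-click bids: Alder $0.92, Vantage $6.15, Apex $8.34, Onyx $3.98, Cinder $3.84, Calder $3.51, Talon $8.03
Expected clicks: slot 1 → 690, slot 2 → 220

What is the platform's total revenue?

Total revenue: $6893.70

Per-click bids in order: $8.34 (Apex) > $8.03 (Talon) > $6.15 (Vantage) > …
Slot 1: Apex pays $8.03 × 690 = $5540.70
Slot 2: Talon pays $6.15 × 220 = $1353.00
Total = $6893.70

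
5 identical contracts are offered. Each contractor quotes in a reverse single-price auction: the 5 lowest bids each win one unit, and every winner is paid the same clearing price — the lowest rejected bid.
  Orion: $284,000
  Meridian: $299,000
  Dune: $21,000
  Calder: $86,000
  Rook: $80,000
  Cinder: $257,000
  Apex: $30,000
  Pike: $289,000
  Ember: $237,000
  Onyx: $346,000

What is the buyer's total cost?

Sorting: 21,000 (Dune), 30,000 (Apex), 80,000 (Rook), 86,000 (Calder), 237,000 (Ember), 257,000 (Cinder), 284,000 (Orion), …
Winners (5 units): Dune, Apex, Rook, Calder, Ember.
Lowest unsuccessful bid: $257,000 → clearing price.
Total cost = 5 × $257,000 = $1,285,000.

Total cost: $1,285,000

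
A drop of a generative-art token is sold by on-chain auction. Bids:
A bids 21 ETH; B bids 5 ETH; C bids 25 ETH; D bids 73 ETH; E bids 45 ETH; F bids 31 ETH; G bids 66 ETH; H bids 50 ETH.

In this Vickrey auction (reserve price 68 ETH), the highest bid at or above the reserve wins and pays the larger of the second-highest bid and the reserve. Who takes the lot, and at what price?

Bids ranked: 73 (D) > 66 (G) > 50 (H) > 45 (E) > 31 (F) > 25 (C) > …
D has the top bid at or above the reserve (73 ETH).
Second-highest bid 66 ETH is below the reserve 68 ETH, so the reserve binds → payment 68 ETH.

D pays 68 ETH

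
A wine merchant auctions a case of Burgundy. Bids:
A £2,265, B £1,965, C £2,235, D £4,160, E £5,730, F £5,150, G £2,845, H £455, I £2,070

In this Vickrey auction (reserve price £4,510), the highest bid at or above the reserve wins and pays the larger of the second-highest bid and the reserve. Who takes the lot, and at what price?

E pays £5,150

Rule: the highest bid at or above the reserve wins and pays the larger of the second-highest bid and the reserve.
Bids in order: 5,730 (E) > 5,150 (F) > 4,160 (D) > 2,845 (G) > 2,265 (A) > 2,235 (C) > …
Highest eligible bid: E at £5,730.
max(second-highest £5,150, reserve £4,510) = £5,150; the reserve does not bind.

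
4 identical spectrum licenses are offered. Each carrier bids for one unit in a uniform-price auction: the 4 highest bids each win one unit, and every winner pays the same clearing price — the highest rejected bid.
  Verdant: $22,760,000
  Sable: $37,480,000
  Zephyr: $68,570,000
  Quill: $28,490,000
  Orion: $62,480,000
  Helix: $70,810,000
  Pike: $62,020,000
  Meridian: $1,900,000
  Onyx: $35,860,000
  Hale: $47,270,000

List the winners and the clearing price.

Helix, Zephyr, Orion, Pike; each pays $47,270,000

Ordering the bids: 70,810,000 (Helix), 68,570,000 (Zephyr), 62,480,000 (Orion), 62,020,000 (Pike), 47,270,000 (Hale), 37,480,000 (Sable), …
Top 4: Helix, Zephyr, Orion, Pike.
Clearing price = highest rejected bid = $47,270,000.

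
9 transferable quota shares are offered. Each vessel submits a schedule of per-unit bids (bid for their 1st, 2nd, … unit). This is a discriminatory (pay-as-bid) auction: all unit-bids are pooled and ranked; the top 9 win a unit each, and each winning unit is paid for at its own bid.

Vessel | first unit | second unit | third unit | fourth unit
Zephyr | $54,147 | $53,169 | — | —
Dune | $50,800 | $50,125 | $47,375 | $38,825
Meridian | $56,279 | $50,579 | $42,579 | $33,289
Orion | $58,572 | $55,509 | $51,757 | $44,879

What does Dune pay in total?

Merging the schedules and taking the best 9: 58,572 (Orion-1), 56,279 (Meridian-1), 55,509 (Orion-2), 54,147 (Zephyr-1), 53,169 (Zephyr-2), 51,757 (Orion-3), 50,800 (Dune-1), 50,579 (Meridian-2), 50,125 (Dune-2)
Next rejected bid: $47,375 (not a price — pay-as-bid).
Dune's winning unit-bids: 50,800 + 50,125 = $100,925.

Dune pays $100,925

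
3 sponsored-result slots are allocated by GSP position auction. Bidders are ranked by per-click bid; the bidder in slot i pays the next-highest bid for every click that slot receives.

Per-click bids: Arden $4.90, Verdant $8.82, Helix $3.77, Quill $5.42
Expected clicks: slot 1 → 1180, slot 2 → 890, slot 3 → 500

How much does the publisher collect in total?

Total revenue: $12641.60

Sorting advertisers: $8.82 (Verdant) > $5.42 (Quill) > $4.90 (Arden) > $3.77 (Helix)
Slot 1: Verdant pays $5.42 × 1180 = $6395.60
Slot 2: Quill pays $4.90 × 890 = $4361.00
Slot 3: Arden pays $3.77 × 500 = $1885.00
Total = $12641.60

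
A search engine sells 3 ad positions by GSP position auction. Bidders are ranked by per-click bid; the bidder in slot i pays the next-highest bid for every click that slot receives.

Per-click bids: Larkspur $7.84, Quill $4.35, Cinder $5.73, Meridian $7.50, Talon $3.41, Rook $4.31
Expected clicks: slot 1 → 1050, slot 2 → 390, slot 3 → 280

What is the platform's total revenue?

Total revenue: $11327.70

Ranked by bid: $7.84 (Larkspur) > $7.50 (Meridian) > $5.73 (Cinder) > $4.35 (Quill) > …
Slot 1: Larkspur pays $7.50 × 1050 = $7875.00
Slot 2: Meridian pays $5.73 × 390 = $2234.70
Slot 3: Cinder pays $4.35 × 280 = $1218.00
Total = $11327.70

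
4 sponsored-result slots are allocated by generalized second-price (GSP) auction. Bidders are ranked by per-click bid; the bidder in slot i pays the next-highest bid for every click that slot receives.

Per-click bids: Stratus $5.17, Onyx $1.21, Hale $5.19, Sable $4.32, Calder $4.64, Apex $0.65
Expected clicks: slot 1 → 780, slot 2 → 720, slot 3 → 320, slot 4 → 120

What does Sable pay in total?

Per-click bids in order: $5.19 (Hale) > $5.17 (Stratus) > $4.64 (Calder) > $4.32 (Sable) > $1.21 (Onyx) > …
Sable holds slot 4 → pays next bid $1.21 × 120 clicks = $145.20.

Sable pays $145.20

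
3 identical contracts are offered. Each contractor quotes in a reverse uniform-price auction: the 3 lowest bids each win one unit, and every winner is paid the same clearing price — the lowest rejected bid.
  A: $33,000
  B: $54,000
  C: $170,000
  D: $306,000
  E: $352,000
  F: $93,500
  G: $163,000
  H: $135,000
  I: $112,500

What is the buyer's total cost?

Bids ranked low→high: 33,000 (A), 54,000 (B), 93,500 (F), 112,500 (I), 135,000 (H), …
Winners (3 units): A, B, F.
Clearing price = lowest rejected bid = $112,500.
Total cost = 3 × $112,500 = $337,500.

Total cost: $337,500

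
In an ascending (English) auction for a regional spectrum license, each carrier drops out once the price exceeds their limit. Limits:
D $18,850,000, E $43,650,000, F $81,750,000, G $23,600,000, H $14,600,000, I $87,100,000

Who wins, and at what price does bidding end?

I wins at $81,750,000

Sorting limits: 87,100,000 (I) > 81,750,000 (F) > 43,650,000 (E) > 23,600,000 (G) > 18,850,000 (D) > 14,600,000 (H)
F is the last rival to drop out, at $81,750,000; I remains and wins at that price.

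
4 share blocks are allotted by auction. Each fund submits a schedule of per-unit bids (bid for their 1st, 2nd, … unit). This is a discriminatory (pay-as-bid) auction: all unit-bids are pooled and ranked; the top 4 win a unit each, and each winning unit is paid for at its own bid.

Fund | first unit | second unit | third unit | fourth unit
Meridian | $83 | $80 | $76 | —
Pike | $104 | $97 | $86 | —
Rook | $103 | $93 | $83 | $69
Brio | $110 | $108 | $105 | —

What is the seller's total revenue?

Total revenue: $427

Merging the schedules and taking the best 4: 110 (Brio-1), 108 (Brio-2), 105 (Brio-3), 104 (Pike-1)
Next rejected bid: $103 (not a price — pay-as-bid).
Each winning unit pays its own bid.
Revenue = 110 + 108 + 105 + 104 = $427.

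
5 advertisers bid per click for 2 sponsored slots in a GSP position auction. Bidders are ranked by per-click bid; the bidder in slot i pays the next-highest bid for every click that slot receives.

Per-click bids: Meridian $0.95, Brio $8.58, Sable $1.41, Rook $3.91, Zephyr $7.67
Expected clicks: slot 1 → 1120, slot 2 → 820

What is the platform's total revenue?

Per-click bids in order: $8.58 (Brio) > $7.67 (Zephyr) > $3.91 (Rook) > …
Slot 1: Brio pays $7.67 × 1120 = $8590.40
Slot 2: Zephyr pays $3.91 × 820 = $3206.20
Total = $11796.60

Total revenue: $11796.60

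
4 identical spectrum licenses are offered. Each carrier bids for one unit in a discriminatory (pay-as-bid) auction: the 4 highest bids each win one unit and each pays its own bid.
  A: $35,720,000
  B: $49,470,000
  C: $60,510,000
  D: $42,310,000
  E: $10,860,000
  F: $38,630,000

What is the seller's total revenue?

Ordering the bids: 60,510,000 (C), 49,470,000 (B), 42,310,000 (D), 38,630,000 (F), 35,720,000 (A), 10,860,000 (E)
Top 4: C, B, D, F.
Total revenue = 60,510,000 + 49,470,000 + 42,310,000 + 38,630,000 = $190,920,000.

Total revenue: $190,920,000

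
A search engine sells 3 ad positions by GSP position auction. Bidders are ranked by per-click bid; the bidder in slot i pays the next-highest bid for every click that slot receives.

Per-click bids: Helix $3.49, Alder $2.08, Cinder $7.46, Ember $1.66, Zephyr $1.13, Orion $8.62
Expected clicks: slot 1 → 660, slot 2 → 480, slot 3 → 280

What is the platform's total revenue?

Total revenue: $7181.20

Per-click bids in order: $8.62 (Orion) > $7.46 (Cinder) > $3.49 (Helix) > $2.08 (Alder) > …
Slot 1: Orion pays $7.46 × 660 = $4923.60
Slot 2: Cinder pays $3.49 × 480 = $1675.20
Slot 3: Helix pays $2.08 × 280 = $582.40
Total = $7181.20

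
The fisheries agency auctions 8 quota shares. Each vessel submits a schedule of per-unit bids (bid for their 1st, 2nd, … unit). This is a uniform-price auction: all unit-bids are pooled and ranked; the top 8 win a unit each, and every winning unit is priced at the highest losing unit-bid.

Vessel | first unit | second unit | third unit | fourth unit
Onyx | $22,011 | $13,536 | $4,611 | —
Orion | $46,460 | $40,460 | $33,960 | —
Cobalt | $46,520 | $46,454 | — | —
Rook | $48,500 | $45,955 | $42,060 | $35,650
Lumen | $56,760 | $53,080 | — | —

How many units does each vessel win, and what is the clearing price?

All unit-bids, highest first — top 8: 56,760 (Lumen-1), 53,080 (Lumen-2), 48,500 (Rook-1), 46,520 (Cobalt-1), 46,460 (Orion-1), 46,454 (Cobalt-2), 45,955 (Rook-2), 42,060 (Rook-3)
First bid not allocated: $40,460.
Allocation: Cobalt 2, Lumen 2, Orion 1, Rook 3.

Cobalt 2, Lumen 2, Orion 1, Rook 3; clearing price $40,460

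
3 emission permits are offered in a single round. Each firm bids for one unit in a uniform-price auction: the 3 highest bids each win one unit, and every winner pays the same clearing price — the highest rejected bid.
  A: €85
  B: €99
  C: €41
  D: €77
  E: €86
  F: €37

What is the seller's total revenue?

Total revenue: €231

Ordering the bids: 99 (B), 86 (E), 85 (A), 77 (D), 41 (C), …
Winners (3 units): B, E, A.
Highest unsuccessful bid: €77 → clearing price.
Total revenue = 3 × €77 = €231.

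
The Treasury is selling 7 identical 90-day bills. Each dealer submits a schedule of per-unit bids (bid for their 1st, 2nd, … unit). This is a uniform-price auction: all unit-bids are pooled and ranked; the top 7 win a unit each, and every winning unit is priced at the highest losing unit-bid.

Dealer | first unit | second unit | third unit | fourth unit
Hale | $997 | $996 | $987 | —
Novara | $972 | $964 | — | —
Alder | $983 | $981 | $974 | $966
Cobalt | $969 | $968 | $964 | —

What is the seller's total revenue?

Pooled unit-bids ranked (top 7): 997 (Hale-1), 996 (Hale-2), 987 (Hale-3), 983 (Alder-1), 981 (Alder-2), 974 (Alder-3), 972 (Novara-1)
First bid not allocated: $969.
Allocation: Alder 3, Hale 3, Novara 1. Every unit priced at $969.
Revenue = 7 × 969 = $6,783.

Total revenue: $6,783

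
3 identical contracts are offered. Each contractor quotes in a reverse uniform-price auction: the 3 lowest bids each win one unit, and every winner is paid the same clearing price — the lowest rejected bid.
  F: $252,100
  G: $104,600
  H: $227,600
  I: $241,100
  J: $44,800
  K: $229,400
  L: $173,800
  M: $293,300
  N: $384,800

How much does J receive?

J is paid $227,600

Sorting: 44,800 (J), 104,600 (G), 173,800 (L), 227,600 (H), 229,400 (K), …
Winners (3 units): J, G, L.
Lowest unsuccessful bid: $227,600 → clearing price.
J wins → is paid $227,600.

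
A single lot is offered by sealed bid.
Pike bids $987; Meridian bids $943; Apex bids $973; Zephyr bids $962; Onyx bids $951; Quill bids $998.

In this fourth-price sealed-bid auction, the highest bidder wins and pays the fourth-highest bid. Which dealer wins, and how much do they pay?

Quill pays $962

Bids in order: 998 (Quill) > 987 (Pike) > 973 (Apex) > 962 (Zephyr) > 951 (Onyx) > 943 (Meridian)
Quill is highest; pays the fourth-highest bid, $962.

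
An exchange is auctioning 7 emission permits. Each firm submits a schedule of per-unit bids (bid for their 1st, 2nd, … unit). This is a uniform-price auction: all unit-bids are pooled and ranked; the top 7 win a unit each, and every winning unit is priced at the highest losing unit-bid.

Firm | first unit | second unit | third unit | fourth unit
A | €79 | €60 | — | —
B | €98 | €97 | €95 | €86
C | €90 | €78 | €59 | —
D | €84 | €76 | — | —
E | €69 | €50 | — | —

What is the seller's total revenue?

All unit-bids, highest first — top 7: 98 (B-1), 97 (B-2), 95 (B-3), 90 (C-1), 86 (B-4), 84 (D-1), 79 (A-1)
The (k+1)-th unit-bid is €78.
Allocation: A 1, B 4, C 1, D 1. Every unit priced at €78.
Revenue = 7 × 78 = €546.

Total revenue: €546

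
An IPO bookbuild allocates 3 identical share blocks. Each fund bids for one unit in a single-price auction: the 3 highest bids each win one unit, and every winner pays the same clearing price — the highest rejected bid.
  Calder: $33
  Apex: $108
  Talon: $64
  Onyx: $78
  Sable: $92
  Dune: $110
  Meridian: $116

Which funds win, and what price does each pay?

Meridian, Dune, Apex; each pays $92

Sorting: 116 (Meridian), 110 (Dune), 108 (Apex), 92 (Sable), 78 (Onyx), …
The 3 highest are Meridian, Dune, Apex.
First losing bid is Sable's $92, which sets the uniform price.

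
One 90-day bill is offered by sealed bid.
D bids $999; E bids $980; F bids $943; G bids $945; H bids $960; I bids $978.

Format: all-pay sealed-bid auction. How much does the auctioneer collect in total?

Rule: the highest bidder wins the item, but every bidder pays their own bid.
Sorting bids: 999 (D) > 980 (E) > 978 (I) > 960 (H) > 945 (G) > 943 (F)
D wins with the top bid; all bids are sunk regardless.
Every bidder forfeits their bid regardless of winning.
Revenue = 999 + 980 + 943 + 945 + 960 + 978 = $5,805.

Total revenue: $5,805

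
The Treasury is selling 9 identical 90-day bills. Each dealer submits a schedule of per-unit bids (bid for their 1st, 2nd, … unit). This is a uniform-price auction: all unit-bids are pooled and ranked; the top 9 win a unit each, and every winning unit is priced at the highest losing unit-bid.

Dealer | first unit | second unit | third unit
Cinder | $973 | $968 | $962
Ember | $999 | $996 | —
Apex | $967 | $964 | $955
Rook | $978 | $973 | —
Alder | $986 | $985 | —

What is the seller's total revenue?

Merging the schedules and taking the best 9: 999 (Ember-1), 996 (Ember-2), 986 (Alder-1), 985 (Alder-2), 978 (Rook-1), 973 (Cinder-1), 973 (Rook-2), 968 (Cinder-2), 967 (Apex-1)
The (k+1)-th unit-bid is $964.
Allocation: Alder 2, Apex 1, Cinder 2, Ember 2, Rook 2. Every unit priced at $964.
Revenue = 9 × 964 = $8,676.

Total revenue: $8,676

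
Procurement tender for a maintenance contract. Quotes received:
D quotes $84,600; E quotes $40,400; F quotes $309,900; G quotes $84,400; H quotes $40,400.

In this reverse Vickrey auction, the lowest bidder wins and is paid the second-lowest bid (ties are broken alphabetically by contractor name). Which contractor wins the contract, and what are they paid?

Sorting bids: 40,400 (E) < 40,400 (H) < 84,400 (G) < 84,600 (D) < 309,900 (F)
E and H tie at $40,400; tie-break gives it to E.
Second-price: E is paid H's bid of $40,400.

E is paid $40,400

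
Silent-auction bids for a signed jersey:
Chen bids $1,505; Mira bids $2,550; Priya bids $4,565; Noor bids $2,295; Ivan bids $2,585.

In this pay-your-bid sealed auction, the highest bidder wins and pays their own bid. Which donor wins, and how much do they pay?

Priya pays $4,565

Bids in order: 4,565 (Priya) > 2,585 (Ivan) > 2,550 (Mira) > 2,295 (Noor) > 1,505 (Chen)
First-price: Priya pays what they bid, $4,565.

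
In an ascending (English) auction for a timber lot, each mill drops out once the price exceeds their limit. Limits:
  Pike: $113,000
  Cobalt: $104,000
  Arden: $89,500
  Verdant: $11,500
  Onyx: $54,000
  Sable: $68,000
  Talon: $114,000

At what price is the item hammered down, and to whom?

Talon wins at $113,000

Rule: the price rises until one bidder remains; the winner pays the price at which the last rival dropped out.
Limits ranked: 114,000 (Talon) > 113,000 (Pike) > 104,000 (Cobalt) > 89,500 (Arden) > 68,000 (Sable) > 54,000 (Onyx) > …
Bidding ends when Pike exits at $113,000; Talon takes it.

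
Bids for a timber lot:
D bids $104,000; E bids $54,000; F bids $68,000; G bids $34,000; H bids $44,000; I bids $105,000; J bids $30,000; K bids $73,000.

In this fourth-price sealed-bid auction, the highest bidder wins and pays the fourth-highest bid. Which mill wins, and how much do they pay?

I pays $68,000

Sorting bids: 105,000 (I) > 104,000 (D) > 73,000 (K) > 68,000 (F) > 54,000 (E) > 44,000 (H) > …
I wins; payment is bid #4 in the ranking = $68,000.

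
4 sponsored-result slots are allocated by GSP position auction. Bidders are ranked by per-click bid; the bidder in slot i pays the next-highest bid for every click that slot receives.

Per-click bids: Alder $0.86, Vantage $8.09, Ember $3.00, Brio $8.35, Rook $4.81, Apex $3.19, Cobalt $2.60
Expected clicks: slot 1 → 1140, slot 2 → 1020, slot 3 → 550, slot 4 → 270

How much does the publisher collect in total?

Sorting advertisers: $8.35 (Brio) > $8.09 (Vantage) > $4.81 (Rook) > $3.19 (Apex) > $3.00 (Ember) > …
Slot 1: Brio pays $8.09 × 1140 = $9222.60
Slot 2: Vantage pays $4.81 × 1020 = $4906.20
Slot 3: Rook pays $3.19 × 550 = $1754.50
Slot 4: Apex pays $3.00 × 270 = $810.00
Total = $16693.30

Total revenue: $16693.30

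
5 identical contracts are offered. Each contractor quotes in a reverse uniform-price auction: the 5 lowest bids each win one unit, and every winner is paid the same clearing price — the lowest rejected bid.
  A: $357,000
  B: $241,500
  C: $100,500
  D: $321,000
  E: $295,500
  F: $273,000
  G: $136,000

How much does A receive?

A is paid $0

Bids ranked low→high: 100,500 (C), 136,000 (G), 241,500 (B), 273,000 (F), 295,500 (E), 321,000 (D), 357,000 (A)
Winners (5 units): C, G, B, F, E.
Clearing price = lowest rejected bid = $321,000.
A does not win → is paid $0.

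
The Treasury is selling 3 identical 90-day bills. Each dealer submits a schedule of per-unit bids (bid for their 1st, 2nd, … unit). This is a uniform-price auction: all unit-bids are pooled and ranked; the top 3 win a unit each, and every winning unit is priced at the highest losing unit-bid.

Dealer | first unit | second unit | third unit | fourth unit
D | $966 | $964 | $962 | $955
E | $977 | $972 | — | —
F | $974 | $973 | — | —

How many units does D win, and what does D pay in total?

D: 0 units, pays $0

Merging the schedules and taking the best 3: 977 (E-1), 974 (F-1), 973 (F-2)
First bid not allocated: $972.
D wins 0 unit(s) at $972 each.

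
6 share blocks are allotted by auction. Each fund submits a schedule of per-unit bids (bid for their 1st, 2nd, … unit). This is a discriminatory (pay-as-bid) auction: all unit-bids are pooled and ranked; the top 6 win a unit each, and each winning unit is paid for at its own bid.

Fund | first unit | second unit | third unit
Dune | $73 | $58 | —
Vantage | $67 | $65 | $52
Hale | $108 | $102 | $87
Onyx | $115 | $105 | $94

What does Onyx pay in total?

Onyx pays $314

Pooled unit-bids ranked (top 6): 115 (Onyx-1), 108 (Hale-1), 105 (Onyx-2), 102 (Hale-2), 94 (Onyx-3), 87 (Hale-3)
Next rejected bid: $73 (not a price — pay-as-bid).
Onyx's winning unit-bids: 115 + 105 + 94 = $314.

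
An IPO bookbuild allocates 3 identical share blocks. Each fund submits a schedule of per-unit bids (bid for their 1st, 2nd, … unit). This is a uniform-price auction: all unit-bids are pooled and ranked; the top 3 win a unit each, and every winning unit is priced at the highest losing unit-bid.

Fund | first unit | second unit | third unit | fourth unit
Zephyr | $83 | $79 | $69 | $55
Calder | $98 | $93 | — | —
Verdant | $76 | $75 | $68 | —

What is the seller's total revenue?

Pooled unit-bids ranked (top 3): 98 (Calder-1), 93 (Calder-2), 83 (Zephyr-1)
Highest rejected unit-bid = $79.
Allocation: Calder 2, Zephyr 1. Every unit priced at $79.
Revenue = 3 × 79 = $237.

Total revenue: $237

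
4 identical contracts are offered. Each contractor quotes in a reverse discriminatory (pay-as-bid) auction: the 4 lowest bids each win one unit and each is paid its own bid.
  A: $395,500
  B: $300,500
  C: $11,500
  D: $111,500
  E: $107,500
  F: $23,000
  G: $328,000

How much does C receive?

Sorting: 11,500 (C), 23,000 (F), 107,500 (E), 111,500 (D), 300,500 (B), 328,000 (G), …
The 4 lowest are C, F, E, D.
C wins → own bid $11,500.

C is paid $11,500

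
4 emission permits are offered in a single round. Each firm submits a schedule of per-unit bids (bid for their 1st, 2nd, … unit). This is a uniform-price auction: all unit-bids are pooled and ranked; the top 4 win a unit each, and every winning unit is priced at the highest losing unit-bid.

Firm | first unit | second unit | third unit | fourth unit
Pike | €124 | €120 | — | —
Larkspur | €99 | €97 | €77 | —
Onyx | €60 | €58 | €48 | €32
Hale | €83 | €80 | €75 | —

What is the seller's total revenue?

Merging the schedules and taking the best 4: 124 (Pike-1), 120 (Pike-2), 99 (Larkspur-1), 97 (Larkspur-2)
The (k+1)-th unit-bid is €83.
Allocation: Larkspur 2, Pike 2. Every unit priced at €83.
Revenue = 4 × 83 = €332.

Total revenue: €332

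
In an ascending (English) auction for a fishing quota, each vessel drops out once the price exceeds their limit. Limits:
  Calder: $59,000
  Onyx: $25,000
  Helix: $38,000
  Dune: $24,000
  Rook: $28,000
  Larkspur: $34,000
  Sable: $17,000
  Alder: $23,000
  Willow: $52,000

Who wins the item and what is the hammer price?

Calder wins at $52,000

Limits in order: 59,000 (Calder) > 52,000 (Willow) > 38,000 (Helix) > 34,000 (Larkspur) > 28,000 (Rook) > 25,000 (Onyx) > …
Willow is the last rival to drop out, at $52,000; Calder remains and wins at that price.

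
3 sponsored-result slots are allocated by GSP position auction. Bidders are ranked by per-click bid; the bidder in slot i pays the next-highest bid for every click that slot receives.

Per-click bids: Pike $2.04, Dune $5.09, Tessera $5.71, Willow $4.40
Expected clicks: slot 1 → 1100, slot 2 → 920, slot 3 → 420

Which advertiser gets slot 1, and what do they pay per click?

Sorting advertisers: $5.71 (Tessera) > $5.09 (Dune) > $4.40 (Willow) > $2.04 (Pike)
Slot 1 goes to the first-ranked bidder, Tessera, who pays the next bid down: $5.09/click.

Tessera; $5.09 per click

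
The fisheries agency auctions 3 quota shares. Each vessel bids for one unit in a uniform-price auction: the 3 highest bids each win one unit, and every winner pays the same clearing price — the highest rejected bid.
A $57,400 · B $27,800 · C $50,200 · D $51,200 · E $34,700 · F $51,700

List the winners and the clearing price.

A, F, D; each pays $50,200

Sorting: 57,400 (A), 51,700 (F), 51,200 (D), 50,200 (C), 34,700 (E), …
The 3 highest are A, F, D.
Clearing price = highest rejected bid = $50,200.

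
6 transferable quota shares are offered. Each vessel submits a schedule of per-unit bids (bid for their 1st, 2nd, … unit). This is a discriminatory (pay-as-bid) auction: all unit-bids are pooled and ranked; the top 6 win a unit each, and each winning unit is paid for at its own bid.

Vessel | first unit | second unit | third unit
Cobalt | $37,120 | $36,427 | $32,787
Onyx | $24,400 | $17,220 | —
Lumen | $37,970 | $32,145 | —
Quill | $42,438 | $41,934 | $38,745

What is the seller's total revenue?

Total revenue: $234,634

Merging the schedules and taking the best 6: 42,438 (Quill-1), 41,934 (Quill-2), 38,745 (Quill-3), 37,970 (Lumen-1), 37,120 (Cobalt-1), 36,427 (Cobalt-2)
Next rejected bid: $32,787 (not a price — pay-as-bid).
Each winning unit pays its own bid.
Revenue = 42,438 + 41,934 + 38,745 + 37,970 + 37,120 + 36,427 = $234,634.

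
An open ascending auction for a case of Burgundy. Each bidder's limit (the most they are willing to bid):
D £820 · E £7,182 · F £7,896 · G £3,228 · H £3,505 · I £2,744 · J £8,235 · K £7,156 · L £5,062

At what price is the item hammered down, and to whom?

J wins at £7,896

Limits in order: 8,235 (J) > 7,896 (F) > 7,182 (E) > 7,156 (K) > 5,062 (L) > 3,505 (H) > …
Once the price passes £7,896, only J is left; the hammer falls at F's limit of £7,896.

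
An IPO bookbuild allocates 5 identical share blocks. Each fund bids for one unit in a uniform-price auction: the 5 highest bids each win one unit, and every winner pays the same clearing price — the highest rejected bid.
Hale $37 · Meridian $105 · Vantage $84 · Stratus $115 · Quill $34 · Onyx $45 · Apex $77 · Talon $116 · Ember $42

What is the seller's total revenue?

Ordering the bids: 116 (Talon), 115 (Stratus), 105 (Meridian), 84 (Vantage), 77 (Apex), 45 (Onyx), 42 (Ember), …
The 5 highest are Talon, Stratus, Meridian, Vantage, Apex.
Clearing price = highest rejected bid = $45.
Total revenue = 5 × $45 = $225.

Total revenue: $225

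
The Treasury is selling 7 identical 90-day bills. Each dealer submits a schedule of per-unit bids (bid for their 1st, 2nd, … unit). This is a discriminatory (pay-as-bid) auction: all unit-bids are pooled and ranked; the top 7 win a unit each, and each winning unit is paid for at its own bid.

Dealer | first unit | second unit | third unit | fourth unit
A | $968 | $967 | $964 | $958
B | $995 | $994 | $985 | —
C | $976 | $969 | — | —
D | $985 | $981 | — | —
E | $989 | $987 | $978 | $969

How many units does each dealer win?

Merging the schedules and taking the best 7: 995 (B-1), 994 (B-2), 989 (E-1), 987 (E-2), 985 (B-3), 985 (D-1), 981 (D-2)
Next rejected bid: $978 (not a price — pay-as-bid).
Allocation: B 3, D 2, E 2.

B 3, D 2, E 2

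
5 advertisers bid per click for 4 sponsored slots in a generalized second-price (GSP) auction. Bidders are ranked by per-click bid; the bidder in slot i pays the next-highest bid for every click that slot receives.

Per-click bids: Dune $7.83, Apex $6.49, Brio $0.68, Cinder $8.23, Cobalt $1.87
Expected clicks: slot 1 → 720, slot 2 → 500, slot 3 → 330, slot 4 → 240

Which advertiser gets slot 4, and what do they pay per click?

Cobalt; $0.68 per click

Per-click bids in order: $8.23 (Cinder) > $7.83 (Dune) > $6.49 (Apex) > $1.87 (Cobalt) > $0.68 (Brio)
Slot 4 goes to the fourth-ranked bidder, Cobalt, who pays the next bid down: $0.68/click.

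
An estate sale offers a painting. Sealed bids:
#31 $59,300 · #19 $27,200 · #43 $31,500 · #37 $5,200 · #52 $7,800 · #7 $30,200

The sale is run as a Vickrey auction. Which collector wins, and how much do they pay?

#31 pays $31,500

Rule: the highest bidder wins and pays the second-highest bid.
Bids ranked: 59,300 (#31) > 31,500 (#43) > 30,200 (#7) > 27,200 (#19) > 7,800 (#52) > 5,200 (#37)
Second-price: #31 pays #43's bid of $31,500.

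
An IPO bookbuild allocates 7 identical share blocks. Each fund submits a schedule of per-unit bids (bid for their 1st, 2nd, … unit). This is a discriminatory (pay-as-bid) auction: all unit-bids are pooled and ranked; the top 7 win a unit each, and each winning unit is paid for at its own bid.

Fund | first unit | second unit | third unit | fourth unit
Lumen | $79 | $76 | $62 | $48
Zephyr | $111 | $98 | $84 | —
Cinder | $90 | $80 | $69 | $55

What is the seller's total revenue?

Total revenue: $618

All unit-bids, highest first — top 7: 111 (Zephyr-1), 98 (Zephyr-2), 90 (Cinder-1), 84 (Zephyr-3), 80 (Cinder-2), 79 (Lumen-1), 76 (Lumen-2)
Next rejected bid: $69 (not a price — pay-as-bid).
Each winning unit pays its own bid.
Revenue = 111 + 98 + 90 + 84 + 80 + 79 + 76 = $618.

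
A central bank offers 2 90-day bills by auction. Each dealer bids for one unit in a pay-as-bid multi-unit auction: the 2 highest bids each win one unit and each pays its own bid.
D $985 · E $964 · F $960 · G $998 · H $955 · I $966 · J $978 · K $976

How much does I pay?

Sorting: 998 (G), 985 (D), 978 (J), 976 (K), …
Top 2: G, D.
I does not win → $0.

I pays $0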